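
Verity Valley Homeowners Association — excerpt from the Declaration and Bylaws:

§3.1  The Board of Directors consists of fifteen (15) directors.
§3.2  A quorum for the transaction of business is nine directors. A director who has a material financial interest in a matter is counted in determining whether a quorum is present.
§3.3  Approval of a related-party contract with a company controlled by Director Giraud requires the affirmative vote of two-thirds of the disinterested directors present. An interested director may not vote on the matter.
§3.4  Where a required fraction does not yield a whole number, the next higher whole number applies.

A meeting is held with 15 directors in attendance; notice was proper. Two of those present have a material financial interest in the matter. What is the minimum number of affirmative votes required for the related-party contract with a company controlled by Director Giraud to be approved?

9

The related-party contract with a company controlled by Director Giraud requires two-thirds of the disinterested directors present (15 − 2 = 13).
2/3 of 13 = 8.67, rounded up to 9.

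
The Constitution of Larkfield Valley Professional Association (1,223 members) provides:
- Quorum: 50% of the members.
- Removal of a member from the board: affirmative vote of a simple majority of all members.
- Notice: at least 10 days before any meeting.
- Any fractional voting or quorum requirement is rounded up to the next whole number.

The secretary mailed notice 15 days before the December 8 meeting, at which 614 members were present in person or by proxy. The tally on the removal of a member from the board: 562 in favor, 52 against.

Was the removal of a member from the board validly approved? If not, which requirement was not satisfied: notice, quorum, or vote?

Notice: 15 days given; 10 required. Satisfied.
Quorum: 50% of 1,223 = 611.50, rounded up to 612; 614 present. Satisfied.
Vote: requires a majority of all members (1,223); a majority of 1223 is 612, so 612 needed; 562 in favor. Not satisfied.

Invalid — vote requirement not satisfied.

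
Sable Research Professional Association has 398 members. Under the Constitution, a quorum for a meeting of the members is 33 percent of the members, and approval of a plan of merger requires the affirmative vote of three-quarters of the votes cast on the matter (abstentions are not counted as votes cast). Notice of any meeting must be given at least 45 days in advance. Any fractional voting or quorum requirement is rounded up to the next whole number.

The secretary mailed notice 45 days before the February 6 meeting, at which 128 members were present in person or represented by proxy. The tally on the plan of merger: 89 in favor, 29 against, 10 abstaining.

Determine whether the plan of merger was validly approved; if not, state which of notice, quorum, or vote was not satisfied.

Invalid — quorum requirement not satisfied.

Notice: 45 days given; 45 required. Satisfied.
Quorum: 33% of 398 = 131.34, rounded up to 132; 128 present. Not satisfied.
Vote: requires three-fourths of the votes cast (128 − 10 abstaining = 118); 3/4 of 118 = 88.50, rounded up to 89, so 89 needed; 89 in favor. Satisfied.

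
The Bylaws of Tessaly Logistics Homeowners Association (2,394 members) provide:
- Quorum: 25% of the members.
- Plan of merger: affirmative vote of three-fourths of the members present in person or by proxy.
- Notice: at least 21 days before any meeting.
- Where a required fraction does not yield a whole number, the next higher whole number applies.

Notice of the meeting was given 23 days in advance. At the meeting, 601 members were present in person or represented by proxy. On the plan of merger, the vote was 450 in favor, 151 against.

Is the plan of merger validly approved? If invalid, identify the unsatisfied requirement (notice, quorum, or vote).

Invalid — vote requirement not satisfied.

Notice: 23 days given; 21 required. Satisfied.
Quorum: 25% of 2,394 = 598.50, rounded up to 599; 601 present. Satisfied.
Vote: requires three-fourths of those present (601); 3/4 of 601 = 450.75, rounded up to 451, so 451 needed; 450 in favor. Not satisfied.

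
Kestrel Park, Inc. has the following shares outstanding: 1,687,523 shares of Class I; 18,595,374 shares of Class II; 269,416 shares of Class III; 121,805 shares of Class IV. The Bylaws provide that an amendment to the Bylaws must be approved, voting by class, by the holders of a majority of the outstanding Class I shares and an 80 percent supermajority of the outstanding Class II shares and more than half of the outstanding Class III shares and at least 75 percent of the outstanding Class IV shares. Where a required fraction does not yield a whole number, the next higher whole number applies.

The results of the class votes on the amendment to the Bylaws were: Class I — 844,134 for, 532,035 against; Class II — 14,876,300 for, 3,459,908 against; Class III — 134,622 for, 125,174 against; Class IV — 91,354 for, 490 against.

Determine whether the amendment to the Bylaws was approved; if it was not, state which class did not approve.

Class I: a majority of 1687523 is 843762; 843,762 required, 844,134 in favor — approved.
Class II: 4/5 of 18595374 = 14876299.20, rounded up to 14876300; 14,876,300 required, 14,876,300 in favor — approved.
Class III: a majority of 269416 is 134709; 134,709 required, 134,622 in favor — not approved.
Class IV: 3/4 of 121805 = 91353.75, rounded up to 91354; 91,354 required, 91,354 in favor — approved.

Not approved — the Class III shares did not give the required vote.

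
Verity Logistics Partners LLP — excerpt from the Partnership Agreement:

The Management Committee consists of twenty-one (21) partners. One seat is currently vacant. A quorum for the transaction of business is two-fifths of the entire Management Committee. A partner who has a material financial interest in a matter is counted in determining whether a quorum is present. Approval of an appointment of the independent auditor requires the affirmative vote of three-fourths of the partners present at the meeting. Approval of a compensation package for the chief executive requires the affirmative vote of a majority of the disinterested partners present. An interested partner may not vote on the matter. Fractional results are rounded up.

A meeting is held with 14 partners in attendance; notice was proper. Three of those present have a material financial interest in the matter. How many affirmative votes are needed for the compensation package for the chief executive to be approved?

The compensation package for the chief executive requires a majority of the disinterested partners present (14 − 3 = 11).
A majority of 11 is 6.

6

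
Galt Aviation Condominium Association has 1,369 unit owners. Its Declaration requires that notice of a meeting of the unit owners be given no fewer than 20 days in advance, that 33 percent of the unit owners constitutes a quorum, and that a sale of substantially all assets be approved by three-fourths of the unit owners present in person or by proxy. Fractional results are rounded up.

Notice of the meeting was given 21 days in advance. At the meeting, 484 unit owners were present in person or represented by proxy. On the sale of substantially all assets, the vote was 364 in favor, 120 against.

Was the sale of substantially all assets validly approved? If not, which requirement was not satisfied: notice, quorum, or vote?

Notice: 21 days given; 20 required. Satisfied.
Quorum: 33% of 1,369 = 451.77, rounded up to 452; 484 present. Satisfied.
Vote: requires three-fourths of those present (484); 3/4 of 484 = 363, so 363 needed; 364 in favor. Satisfied.

Valid — all requirements satisfied.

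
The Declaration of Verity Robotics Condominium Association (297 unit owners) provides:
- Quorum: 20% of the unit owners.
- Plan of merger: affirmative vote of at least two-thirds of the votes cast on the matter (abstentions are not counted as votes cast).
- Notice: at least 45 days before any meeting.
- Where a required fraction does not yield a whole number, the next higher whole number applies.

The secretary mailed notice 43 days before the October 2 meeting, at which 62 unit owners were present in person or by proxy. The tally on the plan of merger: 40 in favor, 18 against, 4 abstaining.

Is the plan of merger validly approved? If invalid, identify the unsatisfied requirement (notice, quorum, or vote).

Invalid — notice requirement not satisfied.

Notice: 43 days given; 45 required. Not satisfied.
Quorum: 20% of 297 = 59.40, rounded up to 60; 62 present. Satisfied.
Vote: requires two-thirds of the votes cast (62 − 4 abstaining = 58); 2/3 of 58 = 38.67, rounded up to 39, so 39 needed; 40 in favor. Satisfied.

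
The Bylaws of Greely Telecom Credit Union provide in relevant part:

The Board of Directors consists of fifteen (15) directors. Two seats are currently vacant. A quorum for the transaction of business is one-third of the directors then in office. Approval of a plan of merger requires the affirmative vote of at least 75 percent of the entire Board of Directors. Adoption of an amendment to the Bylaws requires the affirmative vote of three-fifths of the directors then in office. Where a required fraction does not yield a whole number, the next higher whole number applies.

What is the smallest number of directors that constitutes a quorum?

1/3 of 13 = 4.33, rounded up to 5.

5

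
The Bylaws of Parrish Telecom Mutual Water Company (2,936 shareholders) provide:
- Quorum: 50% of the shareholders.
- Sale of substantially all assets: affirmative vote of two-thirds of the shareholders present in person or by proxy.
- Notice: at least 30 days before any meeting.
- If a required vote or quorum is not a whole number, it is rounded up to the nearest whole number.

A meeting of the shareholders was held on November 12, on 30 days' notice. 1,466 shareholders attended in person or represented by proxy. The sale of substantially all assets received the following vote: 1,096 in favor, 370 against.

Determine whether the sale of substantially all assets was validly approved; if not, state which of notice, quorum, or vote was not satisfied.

Invalid — quorum requirement not satisfied.

Notice: 30 days given; 30 required. Satisfied.
Quorum: 50% of 2,936 = 1,468; 1,466 present. Not satisfied.
Vote: requires two-thirds of those present (1,466); 2/3 of 1466 = 977.33, rounded up to 978, so 978 needed; 1,096 in favor. Satisfied.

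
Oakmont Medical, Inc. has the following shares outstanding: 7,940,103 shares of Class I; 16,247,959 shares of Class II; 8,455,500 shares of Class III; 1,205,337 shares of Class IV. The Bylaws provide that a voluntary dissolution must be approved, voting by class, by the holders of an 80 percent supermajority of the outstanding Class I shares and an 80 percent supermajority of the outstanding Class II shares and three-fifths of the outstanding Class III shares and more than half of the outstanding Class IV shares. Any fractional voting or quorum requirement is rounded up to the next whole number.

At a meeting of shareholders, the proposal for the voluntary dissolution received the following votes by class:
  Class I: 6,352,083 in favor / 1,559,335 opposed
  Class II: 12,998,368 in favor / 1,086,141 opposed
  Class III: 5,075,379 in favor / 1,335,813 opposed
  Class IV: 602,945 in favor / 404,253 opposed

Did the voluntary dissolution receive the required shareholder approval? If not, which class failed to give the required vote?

Approved — every class gave the required vote.

Class I: 4/5 of 7940103 = 6352082.40, rounded up to 6352083; 6,352,083 required, 6,352,083 in favor — approved.
Class II: 4/5 of 16247959 = 12998367.20, rounded up to 12998368; 12,998,368 required, 12,998,368 in favor — approved.
Class III: 3/5 of 8455500 = 5073300; 5,073,300 required, 5,075,379 in favor — approved.
Class IV: a majority of 1205337 is 602669; 602,669 required, 602,945 in favor — approved.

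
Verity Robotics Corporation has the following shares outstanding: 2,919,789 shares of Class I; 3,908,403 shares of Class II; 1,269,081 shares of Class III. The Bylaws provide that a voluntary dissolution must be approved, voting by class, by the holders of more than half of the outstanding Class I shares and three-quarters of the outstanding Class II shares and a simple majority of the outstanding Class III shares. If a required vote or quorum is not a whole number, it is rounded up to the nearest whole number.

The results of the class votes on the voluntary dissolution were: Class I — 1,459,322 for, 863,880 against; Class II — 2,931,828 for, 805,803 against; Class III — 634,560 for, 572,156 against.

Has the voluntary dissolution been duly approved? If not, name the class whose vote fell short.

Not approved — the Class I shares did not give the required vote.

Class I: a majority of 2919789 is 1459895; 1,459,895 required, 1,459,322 in favor — not approved.
Class II: 3/4 of 3908403 = 2931302.25, rounded up to 2931303; 2,931,303 required, 2,931,828 in favor — approved.
Class III: a majority of 1269081 is 634541; 634,541 required, 634,560 in favor — approved.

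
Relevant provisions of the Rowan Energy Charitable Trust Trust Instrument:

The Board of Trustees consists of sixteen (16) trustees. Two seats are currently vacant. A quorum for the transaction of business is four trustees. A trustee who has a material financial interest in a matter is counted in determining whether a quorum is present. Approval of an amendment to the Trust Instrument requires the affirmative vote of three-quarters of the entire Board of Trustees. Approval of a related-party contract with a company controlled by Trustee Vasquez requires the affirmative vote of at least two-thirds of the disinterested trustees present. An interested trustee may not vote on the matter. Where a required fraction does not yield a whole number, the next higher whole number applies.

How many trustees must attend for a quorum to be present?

4

The quorum is fixed at 4.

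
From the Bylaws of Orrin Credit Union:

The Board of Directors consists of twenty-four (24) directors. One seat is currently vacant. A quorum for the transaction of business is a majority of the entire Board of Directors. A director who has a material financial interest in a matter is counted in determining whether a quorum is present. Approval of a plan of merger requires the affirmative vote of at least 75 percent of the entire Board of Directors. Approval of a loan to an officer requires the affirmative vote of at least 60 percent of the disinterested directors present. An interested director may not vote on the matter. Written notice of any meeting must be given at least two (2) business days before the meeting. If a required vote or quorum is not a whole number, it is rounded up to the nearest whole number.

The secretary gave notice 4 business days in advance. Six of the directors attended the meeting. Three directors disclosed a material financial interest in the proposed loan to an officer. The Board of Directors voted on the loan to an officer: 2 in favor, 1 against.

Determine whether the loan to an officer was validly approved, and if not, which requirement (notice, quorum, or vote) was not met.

Notice: 4 business days given; 2 required (4 ≥ 2). Satisfied.
Quorum: 6 present (interested directors count toward quorum); quorum is 13. Not satisfied.
Vote: the loan to an officer requires three-fifths of the disinterested directors present (6 − 3 = 3). 3/5 of 3 = 1.80, rounded up to 2, so 2 affirmative votes are needed; 2 voted in favor. Satisfied. (Moot — without a quorum no business can be validly transacted.)

Invalid — quorum requirement not satisfied.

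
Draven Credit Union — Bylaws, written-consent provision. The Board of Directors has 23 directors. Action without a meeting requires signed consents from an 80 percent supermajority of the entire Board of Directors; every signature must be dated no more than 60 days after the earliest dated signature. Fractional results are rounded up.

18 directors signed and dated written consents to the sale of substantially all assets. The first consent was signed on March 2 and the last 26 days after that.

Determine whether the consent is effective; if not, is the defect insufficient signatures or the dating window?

Signatures required: an 80 percent supermajority of 23 — 4/5 of 23 = 18.40, rounded up to 19, so 19 needed; 18 signed. Insufficient.
Dating window: the latest signature is 26 days after the earliest; the limit is 60 days. Within the window.

Not effective — insufficient signatures.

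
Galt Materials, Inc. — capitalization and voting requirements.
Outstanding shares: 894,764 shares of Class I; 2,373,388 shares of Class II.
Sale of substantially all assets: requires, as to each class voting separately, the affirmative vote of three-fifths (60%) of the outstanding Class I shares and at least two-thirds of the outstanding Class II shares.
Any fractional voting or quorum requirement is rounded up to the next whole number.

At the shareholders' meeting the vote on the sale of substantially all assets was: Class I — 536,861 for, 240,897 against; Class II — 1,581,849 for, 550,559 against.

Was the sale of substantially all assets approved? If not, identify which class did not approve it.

Class I: 3/5 of 894764 = 536858.40, rounded up to 536859; 536,859 required, 536,861 in favor — approved.
Class II: 2/3 of 2373388 = 1582258.67, rounded up to 1582259; 1,582,259 required, 1,581,849 in favor — not approved.

Not approved — the Class II shares did not give the required vote.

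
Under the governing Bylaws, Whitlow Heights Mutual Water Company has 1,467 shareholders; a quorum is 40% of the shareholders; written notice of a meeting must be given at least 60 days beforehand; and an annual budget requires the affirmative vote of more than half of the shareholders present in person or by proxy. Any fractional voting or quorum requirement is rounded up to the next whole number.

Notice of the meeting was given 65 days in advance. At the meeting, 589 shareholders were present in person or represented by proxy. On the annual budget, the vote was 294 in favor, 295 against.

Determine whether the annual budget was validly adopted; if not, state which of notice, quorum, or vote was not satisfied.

Invalid — vote requirement not satisfied.

Notice: 65 days given; 60 required. Satisfied.
Quorum: 40% of 1,467 = 586.80, rounded up to 587; 589 present. Satisfied.
Vote: requires a majority of those present (589); a majority of 589 is 295, so 295 needed; 294 in favor. Not satisfied.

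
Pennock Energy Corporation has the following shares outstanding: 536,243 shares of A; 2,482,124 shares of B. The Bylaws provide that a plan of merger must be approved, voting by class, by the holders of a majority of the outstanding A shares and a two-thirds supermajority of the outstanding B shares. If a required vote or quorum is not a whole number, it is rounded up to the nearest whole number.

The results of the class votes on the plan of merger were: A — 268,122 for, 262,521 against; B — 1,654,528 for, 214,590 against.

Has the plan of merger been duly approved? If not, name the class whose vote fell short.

A: a majority of 536243 is 268122; 268,122 required, 268,122 in favor — approved.
B: 2/3 of 2482124 = 1654749.33, rounded up to 1654750; 1,654,750 required, 1,654,528 in favor — not approved.

Not approved — the B shares did not give the required vote.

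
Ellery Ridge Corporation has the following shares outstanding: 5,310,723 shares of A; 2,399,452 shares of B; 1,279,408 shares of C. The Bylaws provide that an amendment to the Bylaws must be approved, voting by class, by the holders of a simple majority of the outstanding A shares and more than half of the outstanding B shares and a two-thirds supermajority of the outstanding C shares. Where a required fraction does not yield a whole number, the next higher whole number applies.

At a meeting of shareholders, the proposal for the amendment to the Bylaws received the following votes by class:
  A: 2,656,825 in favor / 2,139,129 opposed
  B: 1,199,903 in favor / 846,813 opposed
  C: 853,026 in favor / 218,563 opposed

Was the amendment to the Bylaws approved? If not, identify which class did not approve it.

A: a majority of 5310723 is 2655362; 2,655,362 required, 2,656,825 in favor — approved.
B: a majority of 2399452 is 1199727; 1,199,727 required, 1,199,903 in favor — approved.
C: 2/3 of 1279408 = 852938.67, rounded up to 852939; 852,939 required, 853,026 in favor — approved.

Approved — every class gave the required vote.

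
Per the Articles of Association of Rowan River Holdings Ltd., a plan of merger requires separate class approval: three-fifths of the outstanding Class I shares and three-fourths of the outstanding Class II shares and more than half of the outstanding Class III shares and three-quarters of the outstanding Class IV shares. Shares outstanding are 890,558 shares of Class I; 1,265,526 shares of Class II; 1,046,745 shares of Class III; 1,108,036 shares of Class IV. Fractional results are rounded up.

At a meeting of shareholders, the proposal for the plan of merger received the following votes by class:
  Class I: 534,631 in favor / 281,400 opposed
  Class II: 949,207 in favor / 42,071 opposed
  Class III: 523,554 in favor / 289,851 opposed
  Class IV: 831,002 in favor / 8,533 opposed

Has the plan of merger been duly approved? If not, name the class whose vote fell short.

Class I: 3/5 of 890558 = 534334.80, rounded up to 534335; 534,335 required, 534,631 in favor — approved.
Class II: 3/4 of 1265526 = 949144.50, rounded up to 949145; 949,145 required, 949,207 in favor — approved.
Class III: a majority of 1046745 is 523373; 523,373 required, 523,554 in favor — approved.
Class IV: 3/4 of 1108036 = 831027; 831,027 required, 831,002 in favor — not approved.

Not approved — the Class IV shares did not give the required vote.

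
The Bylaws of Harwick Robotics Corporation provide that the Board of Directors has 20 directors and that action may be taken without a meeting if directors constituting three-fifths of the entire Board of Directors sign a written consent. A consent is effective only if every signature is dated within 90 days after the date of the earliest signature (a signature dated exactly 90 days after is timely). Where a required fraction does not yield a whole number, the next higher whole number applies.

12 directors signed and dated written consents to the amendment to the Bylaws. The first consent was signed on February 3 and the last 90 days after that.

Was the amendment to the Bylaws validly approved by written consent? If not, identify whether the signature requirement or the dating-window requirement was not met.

Effective — both the signature and dating-window requirements are satisfied.

Signatures required: three-fifths of 20 — 3/5 of 20 = 12, so 12 needed; 12 signed. Sufficient.
Dating window: the latest signature is 90 days after the earliest; the limit is 90 days. Within the window.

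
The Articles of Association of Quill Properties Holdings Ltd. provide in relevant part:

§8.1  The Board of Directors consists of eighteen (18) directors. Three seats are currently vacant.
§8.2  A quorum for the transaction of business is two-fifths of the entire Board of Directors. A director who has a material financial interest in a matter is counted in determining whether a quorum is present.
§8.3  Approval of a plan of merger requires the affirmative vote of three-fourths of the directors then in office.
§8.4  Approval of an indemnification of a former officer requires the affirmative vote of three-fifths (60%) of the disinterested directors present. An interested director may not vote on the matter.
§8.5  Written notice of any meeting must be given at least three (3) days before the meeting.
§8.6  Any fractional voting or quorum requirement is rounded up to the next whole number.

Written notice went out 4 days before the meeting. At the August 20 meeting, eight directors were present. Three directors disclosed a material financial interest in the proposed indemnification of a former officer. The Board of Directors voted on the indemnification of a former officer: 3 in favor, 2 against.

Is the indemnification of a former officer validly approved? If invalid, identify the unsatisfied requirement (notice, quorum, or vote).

Notice: 4 days given; 3 required (4 ≥ 3). Satisfied.
Quorum: 8 present (interested directors count toward quorum); quorum is 8. Satisfied.
Vote: the indemnification of a former officer requires three-fifths of the disinterested directors present (8 − 3 = 5). 3/5 of 5 = 3, so 3 affirmative votes are needed; 3 voted in favor. Satisfied.

Valid — all requirements satisfied.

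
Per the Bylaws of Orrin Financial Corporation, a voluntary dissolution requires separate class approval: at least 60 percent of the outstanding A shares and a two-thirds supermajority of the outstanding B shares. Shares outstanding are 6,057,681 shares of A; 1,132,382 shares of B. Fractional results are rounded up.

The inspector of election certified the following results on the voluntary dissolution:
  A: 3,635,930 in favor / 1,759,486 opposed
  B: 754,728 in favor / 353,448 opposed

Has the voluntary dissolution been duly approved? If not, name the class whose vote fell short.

Not approved — the B shares did not give the required vote.

A: 3/5 of 6057681 = 3634608.60, rounded up to 3634609; 3,634,609 required, 3,635,930 in favor — approved.
B: 2/3 of 1132382 = 754921.33, rounded up to 754922; 754,922 required, 754,728 in favor — not approved.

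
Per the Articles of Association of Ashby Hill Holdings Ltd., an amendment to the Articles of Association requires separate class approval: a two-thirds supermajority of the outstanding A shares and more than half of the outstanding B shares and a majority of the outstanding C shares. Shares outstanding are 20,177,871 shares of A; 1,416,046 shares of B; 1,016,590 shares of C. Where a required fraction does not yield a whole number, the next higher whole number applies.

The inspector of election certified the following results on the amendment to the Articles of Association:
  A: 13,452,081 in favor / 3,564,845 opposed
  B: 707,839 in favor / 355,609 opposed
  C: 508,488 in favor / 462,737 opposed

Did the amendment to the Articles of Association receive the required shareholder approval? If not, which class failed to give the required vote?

Not approved — the B shares did not give the required vote.

A: 2/3 of 20177871 = 13451914; 13,451,914 required, 13,452,081 in favor — approved.
B: a majority of 1416046 is 708024; 708,024 required, 707,839 in favor — not approved.
C: a majority of 1016590 is 508296; 508,296 required, 508,488 in favor — approved.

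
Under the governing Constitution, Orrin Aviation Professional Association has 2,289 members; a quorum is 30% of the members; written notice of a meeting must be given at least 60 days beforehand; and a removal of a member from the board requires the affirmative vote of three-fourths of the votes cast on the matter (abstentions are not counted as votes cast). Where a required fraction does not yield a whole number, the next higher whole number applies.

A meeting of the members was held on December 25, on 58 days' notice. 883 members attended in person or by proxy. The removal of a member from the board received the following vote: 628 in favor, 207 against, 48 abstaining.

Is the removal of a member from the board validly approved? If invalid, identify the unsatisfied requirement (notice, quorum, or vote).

Notice: 58 days given; 60 required. Not satisfied.
Quorum: 30% of 2,289 = 686.70, rounded up to 687; 883 present. Satisfied.
Vote: requires three-fourths of the votes cast (883 − 48 abstaining = 835); 3/4 of 835 = 626.25, rounded up to 627, so 627 needed; 628 in favor. Satisfied.

Invalid — notice requirement not satisfied.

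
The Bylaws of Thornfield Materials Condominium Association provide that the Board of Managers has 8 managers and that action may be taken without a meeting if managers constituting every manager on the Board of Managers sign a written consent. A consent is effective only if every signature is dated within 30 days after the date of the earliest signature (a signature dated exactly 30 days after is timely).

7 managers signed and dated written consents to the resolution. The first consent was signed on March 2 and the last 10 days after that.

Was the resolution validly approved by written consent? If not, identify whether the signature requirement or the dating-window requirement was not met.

Signatures required: all of 8 — unanimous means all 8, so 8 needed; 7 signed. Insufficient.
Dating window: the latest signature is 10 days after the earliest; the limit is 30 days. Within the window.

Not effective — insufficient signatures.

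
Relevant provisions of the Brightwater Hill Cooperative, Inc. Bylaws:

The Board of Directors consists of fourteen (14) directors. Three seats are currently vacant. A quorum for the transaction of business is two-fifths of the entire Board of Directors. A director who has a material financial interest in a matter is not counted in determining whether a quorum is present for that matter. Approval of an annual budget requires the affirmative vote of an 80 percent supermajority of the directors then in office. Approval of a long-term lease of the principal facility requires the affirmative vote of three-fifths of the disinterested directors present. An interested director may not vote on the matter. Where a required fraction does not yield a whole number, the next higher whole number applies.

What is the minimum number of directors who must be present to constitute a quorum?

2/5 of 14 = 5.60, rounded up to 6.

6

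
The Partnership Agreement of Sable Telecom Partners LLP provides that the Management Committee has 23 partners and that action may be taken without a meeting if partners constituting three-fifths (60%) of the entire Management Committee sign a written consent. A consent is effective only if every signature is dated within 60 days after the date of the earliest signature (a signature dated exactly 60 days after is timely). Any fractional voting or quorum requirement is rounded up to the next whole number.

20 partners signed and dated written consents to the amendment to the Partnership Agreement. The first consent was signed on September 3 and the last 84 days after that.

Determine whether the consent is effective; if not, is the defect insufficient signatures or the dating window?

Not effective — dating-window requirement not satisfied.

Signatures required: three-fifths (60%) of 23 — 3/5 of 23 = 13.80, rounded up to 14, so 14 needed; 20 signed. Sufficient.
Dating window: the latest signature is 84 days after the earliest; the limit is 60 days. Outside the window.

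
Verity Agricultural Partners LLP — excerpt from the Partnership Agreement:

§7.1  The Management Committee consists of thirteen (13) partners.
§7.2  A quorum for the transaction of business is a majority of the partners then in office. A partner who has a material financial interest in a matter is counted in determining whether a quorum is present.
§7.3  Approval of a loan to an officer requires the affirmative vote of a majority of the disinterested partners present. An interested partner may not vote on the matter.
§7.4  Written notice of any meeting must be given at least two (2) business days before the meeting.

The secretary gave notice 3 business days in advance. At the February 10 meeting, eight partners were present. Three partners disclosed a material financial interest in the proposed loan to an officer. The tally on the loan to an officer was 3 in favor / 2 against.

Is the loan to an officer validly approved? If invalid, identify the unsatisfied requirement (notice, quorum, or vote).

Valid — all requirements satisfied.

Notice: 3 business days given; 2 required (3 ≥ 2). Satisfied.
Quorum: 8 present (interested partners count toward quorum); quorum is 7. Satisfied.
Vote: the loan to an officer requires a majority of the disinterested partners present (8 − 3 = 5). A majority of 5 is 3, so 3 affirmative votes are needed; 3 voted in favor. Satisfied.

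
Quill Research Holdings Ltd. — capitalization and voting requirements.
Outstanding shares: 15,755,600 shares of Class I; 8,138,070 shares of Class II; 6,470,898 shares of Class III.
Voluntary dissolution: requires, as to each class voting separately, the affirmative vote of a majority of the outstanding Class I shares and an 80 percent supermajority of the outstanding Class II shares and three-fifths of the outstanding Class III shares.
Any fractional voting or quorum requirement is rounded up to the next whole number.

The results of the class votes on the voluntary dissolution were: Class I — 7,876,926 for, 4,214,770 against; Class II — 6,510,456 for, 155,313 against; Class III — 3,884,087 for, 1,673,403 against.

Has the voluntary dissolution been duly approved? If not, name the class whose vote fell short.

Class I: a majority of 15755600 is 7877801; 7,877,801 required, 7,876,926 in favor — not approved.
Class II: 4/5 of 8138070 = 6510456; 6,510,456 required, 6,510,456 in favor — approved.
Class III: 3/5 of 6470898 = 3882538.80, rounded up to 3882539; 3,882,539 required, 3,884,087 in favor — approved.

Not approved — the Class I shares did not give the required vote.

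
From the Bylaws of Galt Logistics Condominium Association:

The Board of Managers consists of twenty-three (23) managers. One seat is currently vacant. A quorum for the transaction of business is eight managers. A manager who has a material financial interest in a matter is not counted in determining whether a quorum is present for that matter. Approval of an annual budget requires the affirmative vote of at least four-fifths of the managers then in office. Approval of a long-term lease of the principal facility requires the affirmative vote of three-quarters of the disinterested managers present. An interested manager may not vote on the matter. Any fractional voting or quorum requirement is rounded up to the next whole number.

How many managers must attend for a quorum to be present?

The quorum is fixed at 8.

8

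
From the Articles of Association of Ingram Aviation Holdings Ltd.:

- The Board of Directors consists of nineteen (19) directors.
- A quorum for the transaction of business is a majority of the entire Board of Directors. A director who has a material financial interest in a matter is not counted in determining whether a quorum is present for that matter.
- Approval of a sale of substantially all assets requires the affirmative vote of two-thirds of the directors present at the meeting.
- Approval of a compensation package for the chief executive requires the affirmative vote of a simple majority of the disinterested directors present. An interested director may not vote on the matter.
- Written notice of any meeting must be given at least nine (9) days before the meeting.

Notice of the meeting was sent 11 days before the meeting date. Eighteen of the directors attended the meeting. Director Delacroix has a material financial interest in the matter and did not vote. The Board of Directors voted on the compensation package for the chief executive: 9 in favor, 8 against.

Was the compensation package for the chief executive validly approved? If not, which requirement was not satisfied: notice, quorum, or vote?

Valid — all requirements satisfied.

Notice: 11 days given; 9 required (11 ≥ 9). Satisfied.
Quorum: 18 present, but the 1 interested director does not count, leaving 17. Quorum is 10. Satisfied.
Vote: the compensation package for the chief executive requires a majority of the disinterested directors present (18 − 1 = 17). A majority of 17 is 9, so 9 affirmative votes are needed; 9 voted in favor. Satisfied.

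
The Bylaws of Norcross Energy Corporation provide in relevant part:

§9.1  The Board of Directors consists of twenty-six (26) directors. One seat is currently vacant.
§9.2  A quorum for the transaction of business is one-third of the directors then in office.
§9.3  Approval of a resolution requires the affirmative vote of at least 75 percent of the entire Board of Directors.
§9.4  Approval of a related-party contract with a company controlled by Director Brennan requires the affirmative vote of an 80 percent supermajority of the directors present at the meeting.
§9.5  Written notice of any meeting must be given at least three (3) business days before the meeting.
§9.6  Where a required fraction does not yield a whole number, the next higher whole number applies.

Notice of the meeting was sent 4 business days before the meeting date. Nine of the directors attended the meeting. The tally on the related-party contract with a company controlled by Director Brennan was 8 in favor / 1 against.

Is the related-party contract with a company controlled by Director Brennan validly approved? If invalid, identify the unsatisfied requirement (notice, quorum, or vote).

Notice: 4 business days given; 3 required (4 ≥ 3). Satisfied.
Quorum: 9 present; quorum is 9. Satisfied.
Vote: the related-party contract with a company controlled by Director Brennan requires four-fifths of the directors present (9). 4/5 of 9 = 7.20, rounded up to 8, so 8 affirmative votes are needed; 8 voted in favor. Satisfied.

Valid — all requirements satisfied.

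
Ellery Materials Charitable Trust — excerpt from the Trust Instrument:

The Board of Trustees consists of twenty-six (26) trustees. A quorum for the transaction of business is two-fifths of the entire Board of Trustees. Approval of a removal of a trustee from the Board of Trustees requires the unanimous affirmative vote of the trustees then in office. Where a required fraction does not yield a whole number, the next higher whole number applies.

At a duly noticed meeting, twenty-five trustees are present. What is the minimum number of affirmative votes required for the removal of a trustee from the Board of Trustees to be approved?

The removal of a trustee from the Board of Trustees requires the unanimous vote of the trustees then in office (26).
Unanimous means all 26.
(Only 25 can vote, so the removal of a trustee from the Board of Trustees cannot pass at this meeting, but the required vote is still 26.)

26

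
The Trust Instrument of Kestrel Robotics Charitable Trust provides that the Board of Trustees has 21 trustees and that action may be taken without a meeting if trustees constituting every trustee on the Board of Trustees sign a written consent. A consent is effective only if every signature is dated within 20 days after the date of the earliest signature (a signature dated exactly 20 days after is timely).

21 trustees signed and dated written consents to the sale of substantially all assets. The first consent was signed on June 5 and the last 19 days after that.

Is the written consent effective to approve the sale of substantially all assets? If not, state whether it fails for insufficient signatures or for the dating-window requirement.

Effective — both the signature and dating-window requirements are satisfied.

Signatures required: every one of 21 — unanimous means all 21, so 21 needed; 21 signed. Sufficient.
Dating window: the latest signature is 19 days after the earliest; the limit is 20 days. Within the window.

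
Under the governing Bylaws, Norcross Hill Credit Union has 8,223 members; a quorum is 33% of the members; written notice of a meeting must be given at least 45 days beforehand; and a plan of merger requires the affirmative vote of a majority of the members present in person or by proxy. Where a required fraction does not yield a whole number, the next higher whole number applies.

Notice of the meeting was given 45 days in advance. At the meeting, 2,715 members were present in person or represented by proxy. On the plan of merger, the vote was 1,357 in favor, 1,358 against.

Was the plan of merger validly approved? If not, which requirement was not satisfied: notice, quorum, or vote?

Invalid — vote requirement not satisfied.

Notice: 45 days given; 45 required. Satisfied.
Quorum: 33% of 8,223 = 2,713.59, rounded up to 2,714; 2,715 present. Satisfied.
Vote: requires a majority of those present (2,715); a majority of 2715 is 1358, so 1,358 needed; 1,357 in favor. Not satisfied.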